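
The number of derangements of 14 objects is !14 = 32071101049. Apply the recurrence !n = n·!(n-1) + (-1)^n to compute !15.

481066515734

!15 = 15·32071101049 - 1 = 481066515734.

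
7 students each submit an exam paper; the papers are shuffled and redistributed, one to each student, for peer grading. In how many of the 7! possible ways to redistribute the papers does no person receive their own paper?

Use !n = (n-1)(!(n-1) + !(n-2)).
!7 = 6·(265 + 44) = 6·309 = 1854

1854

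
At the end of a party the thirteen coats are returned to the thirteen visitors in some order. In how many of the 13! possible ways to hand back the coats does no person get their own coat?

The subfactorial !13 = [13!/e] (nearest integer).
13! = 6227020800, and 6227020800/e ≈ 2290792932.07, so !13 = 2290792932.

2290792932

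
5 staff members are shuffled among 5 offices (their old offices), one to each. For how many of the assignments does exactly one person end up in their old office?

45

Pick the single fixed position: C(5,1) = 5 ways.
The remaining 4 must be deranged: !4 = 9.
Total: 5 × 9 = 45.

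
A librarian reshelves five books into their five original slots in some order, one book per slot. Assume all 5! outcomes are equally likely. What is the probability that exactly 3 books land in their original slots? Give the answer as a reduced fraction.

1/12

Favorable outcomes: C(5,3)·!2 = 10·1 = 10.
Total outcomes: 5! = 120.
Probability = 10/120 = 1/12.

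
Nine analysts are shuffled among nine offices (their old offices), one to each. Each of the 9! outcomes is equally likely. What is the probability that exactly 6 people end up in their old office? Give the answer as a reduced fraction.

1/2160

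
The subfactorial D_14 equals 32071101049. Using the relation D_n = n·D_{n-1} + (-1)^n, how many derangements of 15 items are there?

481066515734

D_15 = 15·32071101049 - 1 = 481066515734.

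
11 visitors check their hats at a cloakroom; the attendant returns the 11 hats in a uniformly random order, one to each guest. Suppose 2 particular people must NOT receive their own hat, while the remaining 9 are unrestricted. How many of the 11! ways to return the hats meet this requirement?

33022080

Let A_j be the event that the j-th constrained one is fixed. By inclusion-exclusion over the 2 events:
Σ_{j=0}^{2} (-1)^j C(2,j)(11-j)!
= C(2,0)·11! - C(2,1)·10! + C(2,2)·9!
= 39916800 - 7257600 + 362880
= 33022080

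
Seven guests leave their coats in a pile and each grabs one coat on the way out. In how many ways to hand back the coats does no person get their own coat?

By inclusion-exclusion, !7 = Σ (-1)^k · 7!/k! for k=0..7
= 7! - 7!/1! + 7!/2! - 7!/3! + 7!/4! - 7!/5! + 7!/6! - 7!/7!
= 5040 - 5040 + 2520 - 840 + 210 - 42 + 7 - 1
= 1854

1854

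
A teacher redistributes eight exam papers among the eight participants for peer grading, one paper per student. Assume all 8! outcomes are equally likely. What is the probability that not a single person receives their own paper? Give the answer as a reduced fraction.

2119/5760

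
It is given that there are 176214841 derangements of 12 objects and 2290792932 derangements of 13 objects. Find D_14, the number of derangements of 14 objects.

32071101049

D_14 = (14-1)·(D_13 + D_12) = 13·(2290792932 + 176214841) = 13·2467007773 = 32071101049.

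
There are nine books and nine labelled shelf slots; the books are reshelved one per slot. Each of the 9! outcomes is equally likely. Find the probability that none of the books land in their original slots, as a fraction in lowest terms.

16687/45360

Favorable outcomes: !9 = 133496.
Total outcomes: 9! = 362880.
Probability = 133496/362880 = 16687/45360.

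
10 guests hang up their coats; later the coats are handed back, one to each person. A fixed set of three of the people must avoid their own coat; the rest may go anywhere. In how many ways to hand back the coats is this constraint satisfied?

Inclusion-exclusion on the 3 forbidden self-matches:
Σ_{j=0}^{3} (-1)^j C(3,j)(10-j)!
= C(3,0)·10! - C(3,1)·9! + C(3,2)·8! - C(3,3)·7!
= 3628800 - 1088640 + 120960 - 5040
= 2656080

2656080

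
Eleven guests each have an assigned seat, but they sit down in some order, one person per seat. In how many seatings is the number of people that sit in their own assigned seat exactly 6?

Choose which 6 of the 11 are fixed: C(11,6) = 462.
The other 5 form a derangement: !5 = 44.
Total: 462 × 44 = 20328.

20328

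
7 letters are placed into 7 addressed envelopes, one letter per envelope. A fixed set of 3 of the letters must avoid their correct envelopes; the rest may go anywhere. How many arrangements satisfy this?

Inclusion-exclusion on the 3 forbidden self-matches:
Σ_{j=0}^{3} (-1)^j C(3,j)(7-j)!
= C(3,0)·7! - C(3,1)·6! + C(3,2)·5! - C(3,3)·4!
= 5040 - 2160 + 360 - 24
= 3216

3216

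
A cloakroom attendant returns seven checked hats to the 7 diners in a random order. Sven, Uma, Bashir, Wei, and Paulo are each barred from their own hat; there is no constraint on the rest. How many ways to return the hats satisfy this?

2428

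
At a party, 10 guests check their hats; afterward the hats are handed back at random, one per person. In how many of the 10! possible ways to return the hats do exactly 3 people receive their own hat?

Pick the 3 fixed positions: C(10,3) = 120 ways.
The other 7 form a derangement: !7 = 1854.
Total: 120 × 1854 = 222480.

222480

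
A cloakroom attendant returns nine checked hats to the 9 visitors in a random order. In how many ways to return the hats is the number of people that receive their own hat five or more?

# with exactly i fixed is C(9,i)·!(9-i); sum over i=5..9:
  i=5: C(9,5)·!4 = 126·9 = 1134
  i=6: C(9,6)·!3 = 84·2 = 168
  i=7: C(9,7)·!2 = 36·1 = 36
  i=8: C(9,8)·!1 = 9·0 = 0
  i=9: C(9,9)·!0 = 1·1 = 1
Total = 1339.

1339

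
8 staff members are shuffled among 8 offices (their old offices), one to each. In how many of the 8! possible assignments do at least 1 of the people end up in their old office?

25487

Sum C(8,i)·!(8-i) for i = 1..8:
  i=1: C(8,1)·!7 = 8·1854 = 14832
  i=2: C(8,2)·!6 = 28·265 = 7420
  i=3: C(8,3)·!5 = 56·44 = 2464
  i=4: C(8,4)·!4 = 70·9 = 630
  i=5: C(8,5)·!3 = 56·2 = 112
  i=6: C(8,6)·!2 = 28·1 = 28
  i=7: C(8,7)·!1 = 8·0 = 0
  i=8: C(8,8)·!0 = 1·1 = 1
Total = 25487.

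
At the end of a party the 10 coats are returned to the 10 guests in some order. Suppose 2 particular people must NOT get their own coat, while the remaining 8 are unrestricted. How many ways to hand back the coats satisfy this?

2943360

Let A_j be the event that the j-th constrained one is fixed. By inclusion-exclusion over the 2 events:
Σ_{j=0}^{2} (-1)^j C(2,j)(10-j)!
= C(2,0)·10! - C(2,1)·9! + C(2,2)·8!
= 3628800 - 725760 + 40320
= 2943360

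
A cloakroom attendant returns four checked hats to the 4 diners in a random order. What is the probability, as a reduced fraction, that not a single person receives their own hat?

3/8

Favorable outcomes: !4 = 9.
Total outcomes: 4! = 24.
Probability = 9/24 = 3/8.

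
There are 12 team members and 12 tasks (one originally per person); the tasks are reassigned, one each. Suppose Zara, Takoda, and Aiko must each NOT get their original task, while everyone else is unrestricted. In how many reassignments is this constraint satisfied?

369774720

Inclusion-exclusion on the 3 forbidden self-matches:
Σ_{j=0}^{3} (-1)^j C(3,j)(12-j)!
= C(3,0)·12! - C(3,1)·11! + C(3,2)·10! - C(3,3)·9!
= 479001600 - 119750400 + 10886400 - 362880
= 369774720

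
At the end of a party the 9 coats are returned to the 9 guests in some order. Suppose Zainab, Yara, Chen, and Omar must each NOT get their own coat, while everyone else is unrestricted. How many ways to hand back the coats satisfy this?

229080

Let A_j be the event that the j-th constrained one is fixed. By inclusion-exclusion over the 4 events:
Σ_{j=0}^{4} (-1)^j C(4,j)(9-j)!
= C(4,0)·9! - C(4,1)·8! + C(4,2)·7! - C(4,3)·6! + C(4,4)·5!
= 362880 - 161280 + 30240 - 2880 + 120
= 229080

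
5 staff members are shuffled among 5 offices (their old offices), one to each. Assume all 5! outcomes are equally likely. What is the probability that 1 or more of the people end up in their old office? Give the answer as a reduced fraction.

19/30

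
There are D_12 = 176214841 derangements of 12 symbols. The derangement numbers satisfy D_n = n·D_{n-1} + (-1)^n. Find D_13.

2290792932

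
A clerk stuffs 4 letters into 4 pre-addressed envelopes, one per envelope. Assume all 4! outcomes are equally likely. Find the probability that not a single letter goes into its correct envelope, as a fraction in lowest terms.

3/8

Favorable outcomes: !4 = 9.
Total outcomes: 4! = 24.
Probability = 9/24 = 3/8.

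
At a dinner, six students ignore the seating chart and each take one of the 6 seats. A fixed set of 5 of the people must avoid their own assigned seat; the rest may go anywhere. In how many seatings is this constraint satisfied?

309

Inclusion-exclusion on the 5 forbidden self-matches:
Σ_{j=0}^{5} (-1)^j C(5,j)(6-j)!
= C(5,0)·6! - C(5,1)·5! + C(5,2)·4! - C(5,3)·3! + C(5,4)·2! - C(5,5)·1!
= 720 - 600 + 240 - 60 + 10 - 1
= 309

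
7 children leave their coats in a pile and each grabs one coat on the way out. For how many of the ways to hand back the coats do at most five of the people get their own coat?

Sum C(7,i)·!(7-i) for i = 0..5:
  i=0: C(7,0)·!7 = 1·1854 = 1854
  i=1: C(7,1)·!6 = 7·265 = 1855
  i=2: C(7,2)·!5 = 21·44 = 924
  i=3: C(7,3)·!4 = 35·9 = 315
  i=4: C(7,4)·!3 = 35·2 = 70
  i=5: C(7,5)·!2 = 21·1 = 21
Total = 5039.

5039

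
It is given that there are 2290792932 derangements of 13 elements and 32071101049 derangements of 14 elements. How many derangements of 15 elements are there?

481066515734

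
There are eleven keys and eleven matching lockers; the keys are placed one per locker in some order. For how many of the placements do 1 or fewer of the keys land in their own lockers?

29369141

Sum C(11,i)·!(11-i) for i = 0..1:
  i=0: C(11,0)·!11 = 1·14684570 = 14684570
  i=1: C(11,1)·!10 = 11·1334961 = 14684571
Total = 29369141.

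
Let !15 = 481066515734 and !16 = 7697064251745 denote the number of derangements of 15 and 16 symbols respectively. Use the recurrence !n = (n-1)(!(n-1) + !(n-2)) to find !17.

!17 = (17-1)·(!16 + !15) = 16·(7697064251745 + 481066515734) = 16·8178130767479 = 130850092279664.

130850092279664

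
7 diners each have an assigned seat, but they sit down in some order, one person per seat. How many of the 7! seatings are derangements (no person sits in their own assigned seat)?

!7 is the nearest integer to 7!/e.
7! = 5040, and 5040/e ≈ 1854.11, so !7 = 1854.

1854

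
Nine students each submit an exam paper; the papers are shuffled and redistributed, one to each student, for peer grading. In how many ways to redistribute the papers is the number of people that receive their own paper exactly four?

5544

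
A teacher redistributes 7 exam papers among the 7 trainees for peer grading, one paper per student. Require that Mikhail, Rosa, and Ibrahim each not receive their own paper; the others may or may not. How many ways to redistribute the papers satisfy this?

Inclusion-exclusion on the 3 forbidden self-matches:
Σ_{j=0}^{3} (-1)^j C(3,j)(7-j)!
= C(3,0)·7! - C(3,1)·6! + C(3,2)·5! - C(3,3)·4!
= 5040 - 2160 + 360 - 24
= 3216

3216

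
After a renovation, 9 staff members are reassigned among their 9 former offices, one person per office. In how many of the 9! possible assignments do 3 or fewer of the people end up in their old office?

# with exactly i fixed is C(9,i)·!(9-i); sum over i=0..3:
  i=0: C(9,0)·!9 = 1·133496 = 133496
  i=1: C(9,1)·!8 = 9·14833 = 133497
  i=2: C(9,2)·!7 = 36·1854 = 66744
  i=3: C(9,3)·!6 = 84·265 = 22260
Total = 355997.

355997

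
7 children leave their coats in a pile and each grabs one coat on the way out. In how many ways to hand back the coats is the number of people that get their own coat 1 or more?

3186

Sum C(7,i)·!(7-i) for i = 1..7:
  i=1: C(7,1)·!6 = 7·265 = 1855
  i=2: C(7,2)·!5 = 21·44 = 924
  i=3: C(7,3)·!4 = 35·9 = 315
  i=4: C(7,4)·!3 = 35·2 = 70
  i=5: C(7,5)·!2 = 21·1 = 21
  i=6: C(7,6)·!1 = 7·0 = 0
  i=7: C(7,7)·!0 = 1·1 = 1
Total = 3186.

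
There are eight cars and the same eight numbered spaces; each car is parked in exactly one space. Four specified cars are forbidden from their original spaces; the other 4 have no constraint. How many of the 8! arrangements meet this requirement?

Let A_j be the event that the j-th constrained one is fixed. By inclusion-exclusion over the 4 events:
Σ_{j=0}^{4} (-1)^j C(4,j)(8-j)!
= C(4,0)·8! - C(4,1)·7! + C(4,2)·6! - C(4,3)·5! + C(4,4)·4!
= 40320 - 20160 + 4320 - 480 + 24
= 24024

24024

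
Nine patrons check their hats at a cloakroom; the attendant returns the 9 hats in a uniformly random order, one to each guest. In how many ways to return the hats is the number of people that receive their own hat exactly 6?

Choose which 6 of the 9 are fixed: C(9,6) = 84.
The remaining 3 must be deranged: !3 = 2.
Total: 84 × 2 = 168.

168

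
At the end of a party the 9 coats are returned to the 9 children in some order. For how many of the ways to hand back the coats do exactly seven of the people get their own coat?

36

Choose which 7 of the 9 are fixed: C(9,7) = 36.
The remaining 2 must be deranged: !2 = 1.
Total: 36 × 1 = 36.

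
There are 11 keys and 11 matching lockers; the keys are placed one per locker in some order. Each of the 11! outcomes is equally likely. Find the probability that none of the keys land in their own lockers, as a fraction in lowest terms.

Favorable outcomes: !11 = 14684570.
Total outcomes: 11! = 39916800.
Probability = 14684570/39916800 = 1468457/3991680.

1468457/3991680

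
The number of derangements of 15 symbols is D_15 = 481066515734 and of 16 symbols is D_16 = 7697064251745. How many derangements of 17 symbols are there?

130850092279664

D_17 = (17-1)·(D_16 + D_15) = 16·(7697064251745 + 481066515734) = 16·8178130767479 = 130850092279664.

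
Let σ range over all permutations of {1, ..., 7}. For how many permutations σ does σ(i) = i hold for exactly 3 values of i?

Choose which 3 of the 7 are fixed: C(7,3) = 35.
The remaining 4 must be deranged: !4 = 9.
Total: 35 × 9 = 315.

315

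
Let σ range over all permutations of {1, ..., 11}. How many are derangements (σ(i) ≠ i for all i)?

By inclusion-exclusion, !11 = Σ (-1)^k · 11!/k! for k=0..11
= 11! - 11!/1! + 11!/2! - 11!/3! + 11!/4! - 11!/5! + 11!/6! - 11!/7! + 11!/8! - 11!/9! + 11!/10! - 11!/11!
= 39916800 - 39916800 + 19958400 - 6652800 + 1663200 - 332640 + 55440 - 7920 + 990 - 110 + 11 - 1
= 14684570

14684570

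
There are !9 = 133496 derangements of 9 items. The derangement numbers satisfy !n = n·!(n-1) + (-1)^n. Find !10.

1334961

!10 = 10·133496 + 1 = 1334961.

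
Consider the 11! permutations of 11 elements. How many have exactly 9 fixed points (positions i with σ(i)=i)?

Pick the 9 fixed positions: C(11,9) = 55 ways.
The remaining 2 must be deranged: !2 = 1.
Total: 55 × 1 = 55.

55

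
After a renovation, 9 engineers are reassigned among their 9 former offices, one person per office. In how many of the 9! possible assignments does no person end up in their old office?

133496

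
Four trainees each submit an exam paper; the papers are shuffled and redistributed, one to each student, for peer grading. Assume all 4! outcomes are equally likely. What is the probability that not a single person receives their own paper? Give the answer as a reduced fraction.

3/8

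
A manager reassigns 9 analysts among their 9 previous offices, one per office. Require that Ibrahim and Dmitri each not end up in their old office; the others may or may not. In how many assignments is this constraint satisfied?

Inclusion-exclusion on the 2 forbidden self-matches:
Σ_{j=0}^{2} (-1)^j C(2,j)(9-j)!
= C(2,0)·9! - C(2,1)·8! + C(2,2)·7!
= 362880 - 80640 + 5040
= 287280

287280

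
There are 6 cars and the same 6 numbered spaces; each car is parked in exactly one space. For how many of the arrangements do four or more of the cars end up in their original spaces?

Sum C(6,i)·!(6-i) for i = 4..6:
  i=4: C(6,4)·!2 = 15·1 = 15
  i=5: C(6,5)·!1 = 6·0 = 0
  i=6: C(6,6)·!0 = 1·1 = 1
Total = 16.

16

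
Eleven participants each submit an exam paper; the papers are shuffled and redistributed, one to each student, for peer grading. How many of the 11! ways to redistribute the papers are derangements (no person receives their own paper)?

14684570

The subfactorial !11 = [11!/e] (nearest integer).
11! = 39916800, and 39916800/e ≈ 14684570.08, so !11 = 14684570.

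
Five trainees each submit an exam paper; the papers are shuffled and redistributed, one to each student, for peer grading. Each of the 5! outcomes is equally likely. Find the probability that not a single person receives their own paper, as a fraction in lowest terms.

11/30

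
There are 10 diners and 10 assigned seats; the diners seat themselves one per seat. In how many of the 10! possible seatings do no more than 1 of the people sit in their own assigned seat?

Sum C(10,i)·!(10-i) for i = 0..1:
  i=0: C(10,0)·!10 = 1·1334961 = 1334961
  i=1: C(10,1)·!9 = 10·133496 = 1334960
Total = 2669921.

2669921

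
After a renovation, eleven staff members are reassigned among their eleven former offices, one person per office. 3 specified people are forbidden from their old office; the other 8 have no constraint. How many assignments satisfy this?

30078720

Inclusion-exclusion on the 3 forbidden self-matches:
Σ_{j=0}^{3} (-1)^j C(3,j)(11-j)!
= C(3,0)·11! - C(3,1)·10! + C(3,2)·9! - C(3,3)·8!
= 39916800 - 10886400 + 1088640 - 40320
= 30078720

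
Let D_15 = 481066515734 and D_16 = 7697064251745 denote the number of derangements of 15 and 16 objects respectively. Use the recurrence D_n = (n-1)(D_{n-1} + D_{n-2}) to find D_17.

130850092279664

D_17 = (17-1)·(D_16 + D_15) = 16·(7697064251745 + 481066515734) = 16·8178130767479 = 130850092279664.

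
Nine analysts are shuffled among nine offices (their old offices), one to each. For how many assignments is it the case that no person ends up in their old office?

133496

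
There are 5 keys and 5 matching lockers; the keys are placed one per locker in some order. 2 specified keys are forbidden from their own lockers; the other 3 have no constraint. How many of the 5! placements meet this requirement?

78

Inclusion-exclusion on the 2 forbidden self-matches:
Σ_{j=0}^{2} (-1)^j C(2,j)(5-j)!
= C(2,0)·5! - C(2,1)·4! + C(2,2)·3!
= 120 - 48 + 6
= 78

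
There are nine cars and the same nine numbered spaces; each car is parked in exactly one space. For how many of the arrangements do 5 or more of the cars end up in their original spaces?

Sum C(9,i)·!(9-i) for i = 5..9:
  i=5: C(9,5)·!4 = 126·9 = 1134
  i=6: C(9,6)·!3 = 84·2 = 168
  i=7: C(9,7)·!2 = 36·1 = 36
  i=8: C(9,8)·!1 = 9·0 = 0
  i=9: C(9,9)·!0 = 1·1 = 1
Total = 1339.

1339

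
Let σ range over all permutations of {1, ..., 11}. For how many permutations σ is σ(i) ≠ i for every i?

14684570

!11 is the nearest integer to 11!/e.
11! = 39916800, and 39916800/e ≈ 14684570.08, so !11 = 14684570.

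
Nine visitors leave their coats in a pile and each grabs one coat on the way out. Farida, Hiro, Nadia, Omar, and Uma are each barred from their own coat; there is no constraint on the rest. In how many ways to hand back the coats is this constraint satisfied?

Inclusion-exclusion on the 5 forbidden self-matches:
Σ_{j=0}^{5} (-1)^j C(5,j)(9-j)!
= C(5,0)·9! - C(5,1)·8! + C(5,2)·7! - C(5,3)·6! + C(5,4)·5! - C(5,5)·4!
= 362880 - 201600 + 50400 - 7200 + 600 - 24
= 205056

205056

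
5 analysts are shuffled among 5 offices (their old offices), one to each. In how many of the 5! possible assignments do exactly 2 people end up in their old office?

20

Choose which 2 of the 5 are fixed: C(5,2) = 10.
The other 3 form a derangement: !3 = 2.
Total: 10 × 2 = 20.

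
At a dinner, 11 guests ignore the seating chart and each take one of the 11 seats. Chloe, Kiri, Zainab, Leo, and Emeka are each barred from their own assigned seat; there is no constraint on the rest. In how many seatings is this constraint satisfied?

25022880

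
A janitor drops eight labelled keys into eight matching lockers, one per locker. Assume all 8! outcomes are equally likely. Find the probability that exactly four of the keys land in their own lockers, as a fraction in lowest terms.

1/64

Favorable outcomes: C(8,4)·!4 = 70·9 = 630.
Total outcomes: 8! = 40320.
Probability = 630/40320 = 1/64.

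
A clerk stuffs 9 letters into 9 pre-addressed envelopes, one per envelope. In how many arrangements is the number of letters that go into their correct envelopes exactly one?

133497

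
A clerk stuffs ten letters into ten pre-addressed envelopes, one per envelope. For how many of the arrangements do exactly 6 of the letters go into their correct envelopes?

1890

Choose which 6 of the 10 are fixed: C(10,6) = 210.
The other 4 form a derangement: !4 = 9.
Total: 210 × 9 = 1890.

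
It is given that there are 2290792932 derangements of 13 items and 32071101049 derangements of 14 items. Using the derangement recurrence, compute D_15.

481066515734

D_15 = (15-1)·(D_14 + D_13) = 14·(32071101049 + 2290792932) = 14·34361893981 = 481066515734.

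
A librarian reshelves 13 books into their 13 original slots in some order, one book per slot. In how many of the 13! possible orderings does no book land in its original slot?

2290792932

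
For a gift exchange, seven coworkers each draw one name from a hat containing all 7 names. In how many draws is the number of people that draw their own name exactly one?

1855

Choose which one of the 7 is fixed: C(7,1) = 7.
The remaining 6 must be deranged: !6 = 265.
Total: 7 × 265 = 1855.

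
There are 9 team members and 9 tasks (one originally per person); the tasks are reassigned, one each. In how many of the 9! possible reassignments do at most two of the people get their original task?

333737

Sum C(9,i)·!(9-i) for i = 0..2:
  i=0: C(9,0)·!9 = 1·133496 = 133496
  i=1: C(9,1)·!8 = 9·14833 = 133497
  i=2: C(9,2)·!7 = 36·1854 = 66744
Total = 333737.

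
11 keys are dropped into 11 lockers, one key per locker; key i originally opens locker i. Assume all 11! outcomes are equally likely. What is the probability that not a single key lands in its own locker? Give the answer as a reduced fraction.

1468457/3991680

Favorable outcomes: !11 = 14684570.
Total outcomes: 11! = 39916800.
Probability = 14684570/39916800 = 1468457/3991680.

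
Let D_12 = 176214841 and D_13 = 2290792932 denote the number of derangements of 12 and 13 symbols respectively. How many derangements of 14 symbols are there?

32071101049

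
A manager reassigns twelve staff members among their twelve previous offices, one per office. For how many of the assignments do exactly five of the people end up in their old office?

1468368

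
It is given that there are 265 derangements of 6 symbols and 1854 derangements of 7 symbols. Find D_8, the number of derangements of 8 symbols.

14833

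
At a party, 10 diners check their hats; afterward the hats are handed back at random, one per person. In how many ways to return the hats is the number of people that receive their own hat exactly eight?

Pick the 8 fixed positions: C(10,8) = 45 ways.
The other 2 form a derangement: !2 = 1.
Total: 45 × 1 = 45.

45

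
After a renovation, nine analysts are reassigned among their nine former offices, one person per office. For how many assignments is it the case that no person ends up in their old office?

133496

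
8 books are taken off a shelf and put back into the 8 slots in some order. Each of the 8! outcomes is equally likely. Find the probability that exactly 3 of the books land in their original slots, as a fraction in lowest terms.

Favorable outcomes: C(8,3)·!5 = 56·44 = 2464.
Total outcomes: 8! = 40320.
Probability = 2464/40320 = 11/180.

11/180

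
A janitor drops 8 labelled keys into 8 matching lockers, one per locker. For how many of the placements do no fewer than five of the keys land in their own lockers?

141

Sum C(8,i)·!(8-i) for i = 5..8:
  i=5: C(8,5)·!3 = 56·2 = 112
  i=6: C(8,6)·!2 = 28·1 = 28
  i=7: C(8,7)·!1 = 8·0 = 0
  i=8: C(8,8)·!0 = 1·1 = 1
Total = 141.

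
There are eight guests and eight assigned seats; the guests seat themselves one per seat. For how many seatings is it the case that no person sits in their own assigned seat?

14833

Use !n = n·!(n-1) + (-1)^n.
!8 = 8·1854 + 1 = 14833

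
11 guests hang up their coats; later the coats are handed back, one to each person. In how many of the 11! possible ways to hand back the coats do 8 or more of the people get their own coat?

Sum C(11,i)·!(11-i) for i = 8..11:
  i=8: C(11,8)·!3 = 165·2 = 330
  i=9: C(11,9)·!2 = 55·1 = 55
  i=10: C(11,10)·!1 = 11·0 = 0
  i=11: C(11,11)·!0 = 1·1 = 1
Total = 386.

386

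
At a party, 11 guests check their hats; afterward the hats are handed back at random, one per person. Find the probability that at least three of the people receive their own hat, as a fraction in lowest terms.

3205379/39916800

Favorable outcomes: Σ_{i≥3} C(11,i)·!(11-i) = 165·14833 + 330·1854 + 462·265 + 462·44 + 330·9 + 165·2 + 55·1 + 11·0 + 1·1 = 3205379.
Total outcomes: 11! = 39916800.
Probability = 3205379/39916800 = 3205379/39916800.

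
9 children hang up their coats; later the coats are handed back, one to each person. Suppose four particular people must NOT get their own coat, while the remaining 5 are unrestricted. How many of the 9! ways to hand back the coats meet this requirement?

229080

Let A_j be the event that the j-th constrained one is fixed. By inclusion-exclusion over the 4 events:
Σ_{j=0}^{4} (-1)^j C(4,j)(9-j)!
= C(4,0)·9! - C(4,1)·8! + C(4,2)·7! - C(4,3)·6! + C(4,4)·5!
= 362880 - 161280 + 30240 - 2880 + 120
= 229080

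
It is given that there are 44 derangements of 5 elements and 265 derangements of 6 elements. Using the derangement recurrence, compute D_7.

1854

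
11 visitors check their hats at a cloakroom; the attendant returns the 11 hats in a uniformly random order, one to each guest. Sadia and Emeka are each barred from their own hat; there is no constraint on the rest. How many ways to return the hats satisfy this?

33022080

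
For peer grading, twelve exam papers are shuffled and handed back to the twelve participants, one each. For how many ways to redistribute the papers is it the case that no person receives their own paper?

Recurrence: !12 = 11·(!11 + !10).
!12 = 11·(14684570 + 1334961) = 11·16019531 = 176214841

176214841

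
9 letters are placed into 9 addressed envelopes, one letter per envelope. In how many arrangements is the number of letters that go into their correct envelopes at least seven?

# with exactly i fixed is C(9,i)·!(9-i); sum over i=7..9:
  i=7: C(9,7)·!2 = 36·1 = 36
  i=8: C(9,8)·!1 = 9·0 = 0
  i=9: C(9,9)·!0 = 1·1 = 1
Total = 37.

37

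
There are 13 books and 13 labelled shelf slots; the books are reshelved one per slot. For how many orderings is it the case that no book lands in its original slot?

2290792932

!13 = 13! · Σ_{k=0}^{13} (-1)^k/k!
= 13! - 13!/1! + 13!/2! - 13!/3! + 13!/4! - 13!/5! + 13!/6! - 13!/7! + 13!/8! - 13!/9! + 13!/10! - 13!/11! + 13!/12! - 13!/13!
= 6227020800 - 6227020800 + 3113510400 - 1037836800 + 259459200 - 51891840 + 8648640 - 1235520 + 154440 - 17160 + 1716 - 156 + 13 - 1
= 2290792932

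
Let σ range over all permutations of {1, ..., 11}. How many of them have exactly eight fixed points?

Choose which 8 of the 11 are fixed: C(11,8) = 165.
The remaining 3 must be deranged: !3 = 2.
Total: 165 × 2 = 330.

330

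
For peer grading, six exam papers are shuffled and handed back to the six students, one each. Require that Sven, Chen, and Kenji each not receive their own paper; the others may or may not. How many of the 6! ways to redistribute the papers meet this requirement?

426

Inclusion-exclusion on the 3 forbidden self-matches:
Σ_{j=0}^{3} (-1)^j C(3,j)(6-j)!
= C(3,0)·6! - C(3,1)·5! + C(3,2)·4! - C(3,3)·3!
= 720 - 360 + 72 - 6
= 426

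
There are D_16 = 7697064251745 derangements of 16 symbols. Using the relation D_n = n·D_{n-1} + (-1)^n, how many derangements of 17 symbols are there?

130850092279664

D_17 = 17·7697064251745 - 1 = 130850092279664.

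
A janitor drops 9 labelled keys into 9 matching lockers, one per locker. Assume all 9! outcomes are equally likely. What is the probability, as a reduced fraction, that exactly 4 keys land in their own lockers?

11/720

Favorable outcomes: C(9,4)·!5 = 126·44 = 5544.
Total outcomes: 9! = 362880.
Probability = 5544/362880 = 11/720.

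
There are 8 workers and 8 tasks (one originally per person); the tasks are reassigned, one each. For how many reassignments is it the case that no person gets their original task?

14833

!8 is the nearest integer to 8!/e.
8! = 40320, and 40320/e ≈ 14832.90, so !8 = 14833.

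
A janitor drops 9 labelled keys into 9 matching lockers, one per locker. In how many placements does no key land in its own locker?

!9 = 9! · Σ_{k=0}^{9} (-1)^k/k!
= 9! - 9!/1! + 9!/2! - 9!/3! + 9!/4! - 9!/5! + 9!/6! - 9!/7! + 9!/8! - 9!/9!
= 362880 - 362880 + 181440 - 60480 + 15120 - 3024 + 504 - 72 + 9 - 1
= 133496

133496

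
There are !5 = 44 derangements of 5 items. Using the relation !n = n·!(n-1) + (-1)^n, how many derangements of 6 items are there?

265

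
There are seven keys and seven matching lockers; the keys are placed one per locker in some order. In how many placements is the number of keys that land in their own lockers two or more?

Sum C(7,i)·!(7-i) for i = 2..7:
  i=2: C(7,2)·!5 = 21·44 = 924
  i=3: C(7,3)·!4 = 35·9 = 315
  i=4: C(7,4)·!3 = 35·2 = 70
  i=5: C(7,5)·!2 = 21·1 = 21
  i=6: C(7,6)·!1 = 7·0 = 0
  i=7: C(7,7)·!0 = 1·1 = 1
Total = 1331.

1331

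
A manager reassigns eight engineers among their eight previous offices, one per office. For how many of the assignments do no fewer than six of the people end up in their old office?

29

Sum C(8,i)·!(8-i) for i = 6..8:
  i=6: C(8,6)·!2 = 28·1 = 28
  i=7: C(8,7)·!1 = 8·0 = 0
  i=8: C(8,8)·!0 = 1·1 = 1
Total = 29.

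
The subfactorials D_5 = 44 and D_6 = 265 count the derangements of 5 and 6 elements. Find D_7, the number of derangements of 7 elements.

1854

D_7 = (7-1)·(D_6 + D_5) = 6·(265 + 44) = 6·309 = 1854.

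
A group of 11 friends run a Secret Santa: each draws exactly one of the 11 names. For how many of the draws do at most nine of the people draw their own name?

39916799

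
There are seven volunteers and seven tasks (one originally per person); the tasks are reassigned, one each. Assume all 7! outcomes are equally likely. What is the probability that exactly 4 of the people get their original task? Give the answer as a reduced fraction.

Favorable outcomes: C(7,4)·!3 = 35·2 = 70.
Total outcomes: 7! = 5040.
Probability = 70/5040 = 1/72.

1/72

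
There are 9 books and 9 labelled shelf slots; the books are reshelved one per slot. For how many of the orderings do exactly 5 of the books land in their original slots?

1134

Pick the 5 fixed positions: C(9,5) = 126 ways.
The other 4 form a derangement: !4 = 9.
Total: 126 × 9 = 1134.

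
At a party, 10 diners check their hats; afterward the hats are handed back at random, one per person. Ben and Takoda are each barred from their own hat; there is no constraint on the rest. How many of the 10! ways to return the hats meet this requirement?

2943360

Inclusion-exclusion on the 2 forbidden self-matches:
Σ_{j=0}^{2} (-1)^j C(2,j)(10-j)!
= C(2,0)·10! - C(2,1)·9! + C(2,2)·8!
= 3628800 - 725760 + 40320
= 2943360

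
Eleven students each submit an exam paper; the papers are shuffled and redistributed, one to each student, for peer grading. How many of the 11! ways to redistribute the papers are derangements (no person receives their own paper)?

14684570

The subfactorial !11 = [11!/e] (nearest integer).
11! = 39916800, and 39916800/e ≈ 14684570.08, so !11 = 14684570.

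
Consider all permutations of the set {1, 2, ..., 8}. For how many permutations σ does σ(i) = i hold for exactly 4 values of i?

Choose which 4 of the 8 are fixed: C(8,4) = 70.
The remaining 4 must be deranged: !4 = 9.
Total: 70 × 9 = 630.

630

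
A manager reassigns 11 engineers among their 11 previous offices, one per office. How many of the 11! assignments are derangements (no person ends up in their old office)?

!11 = 11! · Σ_{k=0}^{11} (-1)^k/k!
= 11! - 11!/1! + 11!/2! - 11!/3! + 11!/4! - 11!/5! + 11!/6! - 11!/7! + 11!/8! - 11!/9! + 11!/10! - 11!/11!
= 39916800 - 39916800 + 19958400 - 6652800 + 1663200 - 332640 + 55440 - 7920 + 990 - 110 + 11 - 1
= 14684570

14684570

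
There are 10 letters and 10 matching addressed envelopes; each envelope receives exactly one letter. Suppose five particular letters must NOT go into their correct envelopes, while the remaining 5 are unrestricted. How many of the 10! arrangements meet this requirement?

2170680

Let A_j be the event that the j-th constrained one is fixed. By inclusion-exclusion over the 5 events:
Σ_{j=0}^{5} (-1)^j C(5,j)(10-j)!
= C(5,0)·10! - C(5,1)·9! + C(5,2)·8! - C(5,3)·7! + C(5,4)·6! - C(5,5)·5!
= 3628800 - 1814400 + 403200 - 50400 + 3600 - 120
= 2170680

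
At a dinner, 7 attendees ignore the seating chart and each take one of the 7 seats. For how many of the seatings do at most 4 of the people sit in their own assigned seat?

Sum C(7,i)·!(7-i) for i = 0..4:
  i=0: C(7,0)·!7 = 1·1854 = 1854
  i=1: C(7,1)·!6 = 7·265 = 1855
  i=2: C(7,2)·!5 = 21·44 = 924
  i=3: C(7,3)·!4 = 35·9 = 315
  i=4: C(7,4)·!3 = 35·2 = 70
Total = 5018.

5018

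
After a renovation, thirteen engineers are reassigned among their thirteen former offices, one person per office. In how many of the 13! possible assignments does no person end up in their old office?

Use !n = n·!(n-1) + (-1)^n.
!13 = 13·176214841 - 1 = 2290792932

2290792932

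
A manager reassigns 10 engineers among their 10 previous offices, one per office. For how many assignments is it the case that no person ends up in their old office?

1334961

The subfactorial !10 = [10!/e] (nearest integer).
10! = 3628800, and 3628800/e ≈ 1334960.92, so !10 = 1334961.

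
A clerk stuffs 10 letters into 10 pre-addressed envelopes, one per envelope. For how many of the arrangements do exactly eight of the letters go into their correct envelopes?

45

Pick the 8 fixed positions: C(10,8) = 45 ways.
The other 2 form a derangement: !2 = 1.
Total: 45 × 1 = 45.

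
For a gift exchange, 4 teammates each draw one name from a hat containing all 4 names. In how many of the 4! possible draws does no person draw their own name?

Recurrence: !4 = 3·(!3 + !2).
!4 = 3·(2 + 1) = 3·3 = 9

9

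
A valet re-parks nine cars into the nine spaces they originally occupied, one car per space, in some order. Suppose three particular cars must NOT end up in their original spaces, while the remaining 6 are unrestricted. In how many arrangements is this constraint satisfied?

Let A_j be the event that the j-th constrained one is fixed. By inclusion-exclusion over the 3 events:
Σ_{j=0}^{3} (-1)^j C(3,j)(9-j)!
= C(3,0)·9! - C(3,1)·8! + C(3,2)·7! - C(3,3)·6!
= 362880 - 120960 + 15120 - 720
= 256320

256320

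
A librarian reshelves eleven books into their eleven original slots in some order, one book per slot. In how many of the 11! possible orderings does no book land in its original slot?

By inclusion-exclusion, !11 = Σ (-1)^k · 11!/k! for k=0..11
= 11! - 11!/1! + 11!/2! - 11!/3! + 11!/4! - 11!/5! + 11!/6! - 11!/7! + 11!/8! - 11!/9! + 11!/10! - 11!/11!
= 39916800 - 39916800 + 19958400 - 6652800 + 1663200 - 332640 + 55440 - 7920 + 990 - 110 + 11 - 1
= 14684570

14684570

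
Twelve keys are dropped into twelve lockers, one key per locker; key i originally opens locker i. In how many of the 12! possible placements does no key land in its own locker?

176214841

By inclusion-exclusion, !12 = Σ (-1)^k · 12!/k! for k=0..12
= 12! - 12!/1! + 12!/2! - 12!/3! + 12!/4! - 12!/5! + 12!/6! - 12!/7! + 12!/8! - 12!/9! + 12!/10! - 12!/11! + 12!/12!
= 479001600 - 479001600 + 239500800 - 79833600 + 19958400 - 3991680 + 665280 - 95040 + 11880 - 1320 + 132 - 12 + 1
= 176214841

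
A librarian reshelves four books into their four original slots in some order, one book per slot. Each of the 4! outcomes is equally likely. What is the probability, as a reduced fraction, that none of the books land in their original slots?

3/8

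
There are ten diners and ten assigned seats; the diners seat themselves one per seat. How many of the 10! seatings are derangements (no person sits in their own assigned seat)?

1334961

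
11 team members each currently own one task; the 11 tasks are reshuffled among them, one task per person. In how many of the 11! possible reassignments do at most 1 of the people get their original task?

# with exactly i fixed is C(11,i)·!(11-i); sum over i=0..1:
  i=0: C(11,0)·!11 = 1·14684570 = 14684570
  i=1: C(11,1)·!10 = 11·1334961 = 14684571
Total = 29369141.

29369141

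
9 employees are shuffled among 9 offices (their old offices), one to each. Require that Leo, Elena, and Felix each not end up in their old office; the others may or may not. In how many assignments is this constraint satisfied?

256320

Let A_j be the event that the j-th constrained one is fixed. By inclusion-exclusion over the 3 events:
Σ_{j=0}^{3} (-1)^j C(3,j)(9-j)!
= C(3,0)·9! - C(3,1)·8! + C(3,2)·7! - C(3,3)·6!
= 362880 - 120960 + 15120 - 720
= 256320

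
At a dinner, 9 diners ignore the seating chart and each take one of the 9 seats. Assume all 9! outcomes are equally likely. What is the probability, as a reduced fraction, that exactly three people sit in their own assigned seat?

53/864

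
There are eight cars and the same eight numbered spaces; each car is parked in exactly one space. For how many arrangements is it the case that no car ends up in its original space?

14833

By inclusion-exclusion, !8 = Σ (-1)^k · 8!/k! for k=0..8
= 8! - 8!/1! + 8!/2! - 8!/3! + 8!/4! - 8!/5! + 8!/6! - 8!/7! + 8!/8!
= 40320 - 40320 + 20160 - 6720 + 1680 - 336 + 56 - 8 + 1
= 14833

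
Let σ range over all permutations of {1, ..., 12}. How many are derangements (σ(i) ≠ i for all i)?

176214841

By inclusion-exclusion, !12 = Σ (-1)^k · 12!/k! for k=0..12
= 12! - 12!/1! + 12!/2! - 12!/3! + 12!/4! - 12!/5! + 12!/6! - 12!/7! + 12!/8! - 12!/9! + 12!/10! - 12!/11! + 12!/12!
= 479001600 - 479001600 + 239500800 - 79833600 + 19958400 - 3991680 + 665280 - 95040 + 11880 - 1320 + 132 - 12 + 1
= 176214841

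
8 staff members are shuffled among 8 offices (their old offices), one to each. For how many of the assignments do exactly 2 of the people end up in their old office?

7420

Choose which 2 of the 8 are fixed: C(8,2) = 28.
The remaining 6 must be deranged: !6 = 265.
Total: 28 × 265 = 7420.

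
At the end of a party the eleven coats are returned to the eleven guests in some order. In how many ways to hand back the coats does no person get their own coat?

14684570

Recurrence: !11 = 11·!10 + (-1)^11.
!11 = 11·1334961 - 1 = 14684570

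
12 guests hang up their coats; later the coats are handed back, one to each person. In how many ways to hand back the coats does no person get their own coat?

The subfactorial !12 = [12!/e] (nearest integer).
12! = 479001600, and 479001600/e ≈ 176214840.93, so !12 = 176214841.

176214841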